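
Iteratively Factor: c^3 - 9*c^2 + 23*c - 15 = (c - 1)*(c^2 - 8*c + 15) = (c - 5)*(c - 1)*(c - 3)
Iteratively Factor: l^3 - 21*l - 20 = (l - 5)*(l^2 + 5*l + 4) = (l - 5)*(l + 4)*(l + 1)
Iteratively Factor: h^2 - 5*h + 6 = (h - 2)*(h - 3)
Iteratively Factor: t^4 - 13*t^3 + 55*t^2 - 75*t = (t)*(t^3 - 13*t^2 + 55*t - 75) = t*(t - 5)*(t^2 - 8*t + 15) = t*(t - 5)*(t - 3)*(t - 5)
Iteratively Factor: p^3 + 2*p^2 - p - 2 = (p + 1)*(p^2 + p - 2) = (p - 1)*(p + 1)*(p + 2)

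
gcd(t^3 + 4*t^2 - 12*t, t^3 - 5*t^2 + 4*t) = t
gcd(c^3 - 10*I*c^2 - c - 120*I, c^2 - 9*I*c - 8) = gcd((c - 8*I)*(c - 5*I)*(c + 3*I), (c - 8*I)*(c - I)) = c - 8*I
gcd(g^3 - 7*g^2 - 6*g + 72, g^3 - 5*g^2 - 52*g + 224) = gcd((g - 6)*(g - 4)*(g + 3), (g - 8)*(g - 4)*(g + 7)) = g - 4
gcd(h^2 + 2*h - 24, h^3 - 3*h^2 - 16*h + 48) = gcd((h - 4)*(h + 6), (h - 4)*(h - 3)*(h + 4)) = h - 4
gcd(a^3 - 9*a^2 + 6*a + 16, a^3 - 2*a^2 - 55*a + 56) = a - 8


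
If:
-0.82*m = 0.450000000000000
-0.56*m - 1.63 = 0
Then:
No Solution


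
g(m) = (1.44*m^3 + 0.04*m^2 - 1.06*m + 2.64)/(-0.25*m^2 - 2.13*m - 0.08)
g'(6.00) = -3.77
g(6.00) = -14.12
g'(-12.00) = 27.33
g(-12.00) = 234.52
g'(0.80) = 0.80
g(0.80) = -1.31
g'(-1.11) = 2.88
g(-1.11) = 0.96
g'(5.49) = -3.62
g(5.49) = -12.24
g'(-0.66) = 4.21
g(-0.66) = 2.42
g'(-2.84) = 7.26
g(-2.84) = -6.83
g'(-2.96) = 7.81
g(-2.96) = -7.74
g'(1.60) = -1.26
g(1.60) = -1.68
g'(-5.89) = 55.20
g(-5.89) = -74.87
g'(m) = (0.5*m + 2.13)*(1.44*m^3 + 0.04*m^2 - 1.06*m + 2.64)/(-0.25*m^2 - 2.13*m - 0.08)^2 + (4.32*m^2 + 0.08*m - 1.06)/(-0.25*m^2 - 2.13*m - 0.08) = (-0.36*m^4 - 6.1344*m^3 - 0.6958*m^2 + 1.3136*m + 5.708)/(0.0625*m^4 + 1.065*m^3 + 4.5769*m^2 + 0.3408*m + 0.0064)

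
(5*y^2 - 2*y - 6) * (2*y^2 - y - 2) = 10*y^4 - 9*y^3 - 20*y^2 + 10*y + 12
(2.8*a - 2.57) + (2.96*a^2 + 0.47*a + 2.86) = 2.96*a^2 + 3.27*a + 0.29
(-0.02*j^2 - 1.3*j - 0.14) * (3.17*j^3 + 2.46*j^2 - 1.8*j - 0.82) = -0.0634*j^5 - 4.1702*j^4 - 3.6058*j^3 + 2.012*j^2 + 1.318*j + 0.1148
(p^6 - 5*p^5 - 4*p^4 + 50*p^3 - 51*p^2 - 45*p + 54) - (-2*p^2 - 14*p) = p^6 - 5*p^5 - 4*p^4 + 50*p^3 - 49*p^2 - 31*p + 54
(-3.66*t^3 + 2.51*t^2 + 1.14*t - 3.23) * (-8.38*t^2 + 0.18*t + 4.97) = 30.6708*t^5 - 21.6926*t^4 - 27.2916*t^3 + 39.7473*t^2 + 5.0844*t - 16.0531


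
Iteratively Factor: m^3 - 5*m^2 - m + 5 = (m - 5)*(m^2 - 1) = (m - 5)*(m + 1)*(m - 1)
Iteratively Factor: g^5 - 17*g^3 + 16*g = (g - 4)*(g^4 + 4*g^3 - g^2 - 4*g) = (g - 4)*(g + 4)*(g^3 - g) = (g - 4)*(g + 1)*(g + 4)*(g^2 - g) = (g - 4)*(g - 1)*(g + 1)*(g + 4)*(g)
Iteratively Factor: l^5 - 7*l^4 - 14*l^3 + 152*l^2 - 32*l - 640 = (l - 4)*(l^4 - 3*l^3 - 26*l^2 + 48*l + 160) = (l - 4)^2*(l^3 + l^2 - 22*l - 40) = (l - 5)*(l - 4)^2*(l^2 + 6*l + 8) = (l - 5)*(l - 4)^2*(l + 4)*(l + 2)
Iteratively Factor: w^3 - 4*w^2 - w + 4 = (w - 1)*(w^2 - 3*w - 4) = (w - 1)*(w + 1)*(w - 4)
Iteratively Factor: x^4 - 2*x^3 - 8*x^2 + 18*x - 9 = (x - 3)*(x^3 + x^2 - 5*x + 3) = (x - 3)*(x - 1)*(x^2 + 2*x - 3) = (x - 3)*(x - 1)^2*(x + 3)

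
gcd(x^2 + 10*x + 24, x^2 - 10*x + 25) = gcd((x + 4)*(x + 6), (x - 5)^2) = 1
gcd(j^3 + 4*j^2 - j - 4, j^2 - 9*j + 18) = 1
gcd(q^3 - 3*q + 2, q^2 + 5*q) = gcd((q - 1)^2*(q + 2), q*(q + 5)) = 1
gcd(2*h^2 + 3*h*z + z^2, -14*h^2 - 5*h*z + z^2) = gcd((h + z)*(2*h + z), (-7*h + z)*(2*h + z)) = 2*h + z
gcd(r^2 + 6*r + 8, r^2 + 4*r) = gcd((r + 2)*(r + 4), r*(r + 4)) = r + 4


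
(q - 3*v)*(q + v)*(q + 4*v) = q^3 + 2*q^2*v - 11*q*v^2 - 12*v^3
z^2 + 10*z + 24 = (z + 4)*(z + 6)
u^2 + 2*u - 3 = (u - 1)*(u + 3)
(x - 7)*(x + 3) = x^2 - 4*x - 21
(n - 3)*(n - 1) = n^2 - 4*n + 3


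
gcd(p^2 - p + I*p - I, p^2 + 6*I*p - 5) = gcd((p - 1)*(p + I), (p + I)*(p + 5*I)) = p + I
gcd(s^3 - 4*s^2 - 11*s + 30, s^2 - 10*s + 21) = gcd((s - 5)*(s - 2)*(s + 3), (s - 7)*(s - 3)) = 1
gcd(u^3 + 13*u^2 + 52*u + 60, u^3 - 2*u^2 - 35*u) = u + 5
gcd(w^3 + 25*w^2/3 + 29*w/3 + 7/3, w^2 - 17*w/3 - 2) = w + 1/3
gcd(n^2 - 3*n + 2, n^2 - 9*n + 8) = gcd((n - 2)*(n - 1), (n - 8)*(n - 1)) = n - 1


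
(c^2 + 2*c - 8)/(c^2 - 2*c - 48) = (-c^2 - 2*c + 8)/(-c^2 + 2*c + 48)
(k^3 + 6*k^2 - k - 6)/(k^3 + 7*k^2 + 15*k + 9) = (k^2 + 5*k - 6)/(k^2 + 6*k + 9)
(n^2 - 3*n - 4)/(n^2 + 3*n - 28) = (n + 1)/(n + 7)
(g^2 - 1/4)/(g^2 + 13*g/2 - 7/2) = (g + 1/2)/(g + 7)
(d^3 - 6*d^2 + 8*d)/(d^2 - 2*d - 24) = d*(-d^2 + 6*d - 8)/(-d^2 + 2*d + 24)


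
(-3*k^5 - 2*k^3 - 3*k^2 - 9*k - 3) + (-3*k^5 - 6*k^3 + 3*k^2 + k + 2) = -6*k^5 - 8*k^3 - 8*k - 1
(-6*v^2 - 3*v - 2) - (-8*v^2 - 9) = 2*v^2 - 3*v + 7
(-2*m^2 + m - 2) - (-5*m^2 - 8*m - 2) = 3*m^2 + 9*m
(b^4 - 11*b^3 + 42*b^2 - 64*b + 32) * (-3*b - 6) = -3*b^5 + 27*b^4 - 60*b^3 - 60*b^2 + 288*b - 192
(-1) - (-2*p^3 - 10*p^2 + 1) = 2*p^3 + 10*p^2 - 2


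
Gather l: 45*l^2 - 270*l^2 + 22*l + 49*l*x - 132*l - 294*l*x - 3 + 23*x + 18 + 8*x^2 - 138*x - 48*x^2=-225*l^2 + l*(-245*x - 110) - 40*x^2 - 115*x + 15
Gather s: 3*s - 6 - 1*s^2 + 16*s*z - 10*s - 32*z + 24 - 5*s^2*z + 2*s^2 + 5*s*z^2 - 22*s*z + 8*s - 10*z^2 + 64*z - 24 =s^2*(1 - 5*z) + s*(5*z^2 - 6*z + 1) - 10*z^2 + 32*z - 6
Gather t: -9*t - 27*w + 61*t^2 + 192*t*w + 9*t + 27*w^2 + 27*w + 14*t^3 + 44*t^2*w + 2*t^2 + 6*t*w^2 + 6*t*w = 14*t^3 + t^2*(44*w + 63) + t*(6*w^2 + 198*w) + 27*w^2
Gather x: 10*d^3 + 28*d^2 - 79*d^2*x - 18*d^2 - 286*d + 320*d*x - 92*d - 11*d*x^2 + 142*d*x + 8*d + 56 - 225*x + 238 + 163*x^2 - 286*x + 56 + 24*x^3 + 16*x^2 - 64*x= 10*d^3 + 10*d^2 - 370*d + 24*x^3 + x^2*(179 - 11*d) + x*(-79*d^2 + 462*d - 575) + 350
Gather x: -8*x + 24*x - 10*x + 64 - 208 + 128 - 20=6*x - 36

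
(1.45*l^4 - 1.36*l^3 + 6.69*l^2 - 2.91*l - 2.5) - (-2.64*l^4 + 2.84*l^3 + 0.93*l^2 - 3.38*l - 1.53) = 4.09*l^4 - 4.2*l^3 + 5.76*l^2 + 0.47*l - 0.97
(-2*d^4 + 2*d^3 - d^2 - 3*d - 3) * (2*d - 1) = -4*d^5 + 6*d^4 - 4*d^3 - 5*d^2 - 3*d + 3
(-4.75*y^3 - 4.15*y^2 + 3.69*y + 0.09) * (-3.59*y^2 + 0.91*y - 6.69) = 17.0525*y^5 + 10.576*y^4 + 14.7539*y^3 + 30.7983*y^2 - 24.6042*y - 0.6021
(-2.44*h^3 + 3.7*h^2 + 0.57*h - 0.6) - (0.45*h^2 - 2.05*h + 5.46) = -2.44*h^3 + 3.25*h^2 + 2.62*h - 6.06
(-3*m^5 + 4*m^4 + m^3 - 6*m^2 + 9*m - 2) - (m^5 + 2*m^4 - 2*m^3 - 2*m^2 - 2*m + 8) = -4*m^5 + 2*m^4 + 3*m^3 - 4*m^2 + 11*m - 10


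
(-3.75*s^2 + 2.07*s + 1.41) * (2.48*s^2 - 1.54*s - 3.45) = -9.3*s^4 + 10.9086*s^3 + 13.2465*s^2 - 9.3129*s - 4.8645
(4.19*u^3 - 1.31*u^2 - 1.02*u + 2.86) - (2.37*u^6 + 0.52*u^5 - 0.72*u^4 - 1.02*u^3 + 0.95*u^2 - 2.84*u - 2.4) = -2.37*u^6 - 0.52*u^5 + 0.72*u^4 + 5.21*u^3 - 2.26*u^2 + 1.82*u + 5.26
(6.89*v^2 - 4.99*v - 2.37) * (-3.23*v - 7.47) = -22.2547*v^3 - 35.3506*v^2 + 44.9304*v + 17.7039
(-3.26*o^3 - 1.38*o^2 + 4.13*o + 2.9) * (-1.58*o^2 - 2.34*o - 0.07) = 5.1508*o^5 + 9.8088*o^4 - 3.068*o^3 - 14.1496*o^2 - 7.0751*o - 0.203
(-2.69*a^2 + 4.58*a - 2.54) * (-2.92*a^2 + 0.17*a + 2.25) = 7.8548*a^4 - 13.8309*a^3 + 2.1429*a^2 + 9.8732*a - 5.715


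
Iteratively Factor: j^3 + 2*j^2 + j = (j + 1)*(j^2 + j) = j*(j + 1)*(j + 1)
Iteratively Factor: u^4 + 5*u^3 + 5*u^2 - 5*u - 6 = (u + 1)*(u^3 + 4*u^2 + u - 6) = (u + 1)*(u + 2)*(u^2 + 2*u - 3) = (u + 1)*(u + 2)*(u + 3)*(u - 1)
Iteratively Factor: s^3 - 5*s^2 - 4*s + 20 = (s - 5)*(s^2 - 4) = (s - 5)*(s - 2)*(s + 2)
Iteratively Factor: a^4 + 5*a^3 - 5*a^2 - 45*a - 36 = (a + 3)*(a^3 + 2*a^2 - 11*a - 12) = (a + 1)*(a + 3)*(a^2 + a - 12) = (a - 3)*(a + 1)*(a + 3)*(a + 4)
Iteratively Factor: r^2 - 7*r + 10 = (r - 2)*(r - 5)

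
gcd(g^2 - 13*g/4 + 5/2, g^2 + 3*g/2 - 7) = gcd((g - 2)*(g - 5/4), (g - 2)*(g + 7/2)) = g - 2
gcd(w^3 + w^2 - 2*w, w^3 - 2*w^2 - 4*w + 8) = w + 2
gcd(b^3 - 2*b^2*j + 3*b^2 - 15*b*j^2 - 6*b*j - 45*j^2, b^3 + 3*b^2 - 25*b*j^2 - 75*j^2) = b^2 - 5*b*j + 3*b - 15*j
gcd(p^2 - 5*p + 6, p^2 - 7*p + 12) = p - 3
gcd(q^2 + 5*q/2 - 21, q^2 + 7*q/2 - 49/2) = q - 7/2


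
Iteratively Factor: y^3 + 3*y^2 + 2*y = (y)*(y^2 + 3*y + 2) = y*(y + 2)*(y + 1)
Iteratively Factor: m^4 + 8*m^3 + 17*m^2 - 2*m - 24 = (m + 2)*(m^3 + 6*m^2 + 5*m - 12) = (m - 1)*(m + 2)*(m^2 + 7*m + 12) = (m - 1)*(m + 2)*(m + 4)*(m + 3)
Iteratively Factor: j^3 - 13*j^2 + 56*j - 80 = (j - 4)*(j^2 - 9*j + 20) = (j - 4)^2*(j - 5)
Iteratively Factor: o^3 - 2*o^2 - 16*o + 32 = (o - 4)*(o^2 + 2*o - 8) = (o - 4)*(o - 2)*(o + 4)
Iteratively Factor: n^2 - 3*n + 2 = (n - 1)*(n - 2)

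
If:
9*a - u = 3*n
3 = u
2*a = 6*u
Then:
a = 9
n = 26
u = 3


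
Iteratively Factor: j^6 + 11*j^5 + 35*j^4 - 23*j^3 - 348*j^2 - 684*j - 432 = (j + 3)*(j^5 + 8*j^4 + 11*j^3 - 56*j^2 - 180*j - 144) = (j + 2)*(j + 3)*(j^4 + 6*j^3 - j^2 - 54*j - 72) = (j + 2)^2*(j + 3)*(j^3 + 4*j^2 - 9*j - 36) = (j - 3)*(j + 2)^2*(j + 3)*(j^2 + 7*j + 12) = (j - 3)*(j + 2)^2*(j + 3)*(j + 4)*(j + 3)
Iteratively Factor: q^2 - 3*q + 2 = (q - 2)*(q - 1)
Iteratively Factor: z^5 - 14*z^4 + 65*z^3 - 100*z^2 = (z)*(z^4 - 14*z^3 + 65*z^2 - 100*z) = z*(z - 5)*(z^3 - 9*z^2 + 20*z) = z^2*(z - 5)*(z^2 - 9*z + 20) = z^2*(z - 5)*(z - 4)*(z - 5)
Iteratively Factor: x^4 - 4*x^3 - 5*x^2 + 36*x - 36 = (x - 2)*(x^3 - 2*x^2 - 9*x + 18) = (x - 3)*(x - 2)*(x^2 + x - 6) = (x - 3)*(x - 2)*(x + 3)*(x - 2)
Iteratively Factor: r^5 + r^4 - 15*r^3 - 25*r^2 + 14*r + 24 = (r - 1)*(r^4 + 2*r^3 - 13*r^2 - 38*r - 24) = (r - 1)*(r + 3)*(r^3 - r^2 - 10*r - 8) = (r - 1)*(r + 1)*(r + 3)*(r^2 - 2*r - 8) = (r - 4)*(r - 1)*(r + 1)*(r + 3)*(r + 2)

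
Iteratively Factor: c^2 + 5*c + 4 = (c + 1)*(c + 4)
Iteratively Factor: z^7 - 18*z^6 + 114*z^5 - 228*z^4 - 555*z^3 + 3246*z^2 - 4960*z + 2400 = (z + 3)*(z^6 - 21*z^5 + 177*z^4 - 759*z^3 + 1722*z^2 - 1920*z + 800) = (z - 5)*(z + 3)*(z^5 - 16*z^4 + 97*z^3 - 274*z^2 + 352*z - 160) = (z - 5)*(z - 2)*(z + 3)*(z^4 - 14*z^3 + 69*z^2 - 136*z + 80) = (z - 5)^2*(z - 2)*(z + 3)*(z^3 - 9*z^2 + 24*z - 16) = (z - 5)^2*(z - 2)*(z - 1)*(z + 3)*(z^2 - 8*z + 16) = (z - 5)^2*(z - 4)*(z - 2)*(z - 1)*(z + 3)*(z - 4)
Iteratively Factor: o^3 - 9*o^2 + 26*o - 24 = (o - 3)*(o^2 - 6*o + 8) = (o - 3)*(o - 2)*(o - 4)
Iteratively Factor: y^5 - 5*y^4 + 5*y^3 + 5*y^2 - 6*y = (y + 1)*(y^4 - 6*y^3 + 11*y^2 - 6*y) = (y - 1)*(y + 1)*(y^3 - 5*y^2 + 6*y) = y*(y - 1)*(y + 1)*(y^2 - 5*y + 6) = y*(y - 3)*(y - 1)*(y + 1)*(y - 2)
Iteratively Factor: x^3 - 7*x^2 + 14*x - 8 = (x - 4)*(x^2 - 3*x + 2) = (x - 4)*(x - 2)*(x - 1)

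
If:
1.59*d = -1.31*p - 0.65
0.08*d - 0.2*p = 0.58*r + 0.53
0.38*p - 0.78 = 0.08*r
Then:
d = -1.80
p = 1.69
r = -1.74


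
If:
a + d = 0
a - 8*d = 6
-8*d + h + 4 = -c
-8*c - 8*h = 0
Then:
No Solution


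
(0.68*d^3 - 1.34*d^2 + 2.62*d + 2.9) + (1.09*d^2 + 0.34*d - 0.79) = 0.68*d^3 - 0.25*d^2 + 2.96*d + 2.11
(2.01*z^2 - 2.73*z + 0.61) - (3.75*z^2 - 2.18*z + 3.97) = -1.74*z^2 - 0.55*z - 3.36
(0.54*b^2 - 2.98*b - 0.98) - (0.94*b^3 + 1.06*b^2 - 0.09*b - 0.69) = -0.94*b^3 - 0.52*b^2 - 2.89*b - 0.29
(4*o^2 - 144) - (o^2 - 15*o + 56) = 3*o^2 + 15*o - 200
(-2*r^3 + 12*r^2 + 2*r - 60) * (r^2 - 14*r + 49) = -2*r^5 + 40*r^4 - 264*r^3 + 500*r^2 + 938*r - 2940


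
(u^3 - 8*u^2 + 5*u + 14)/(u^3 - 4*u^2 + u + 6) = (u - 7)/(u - 3)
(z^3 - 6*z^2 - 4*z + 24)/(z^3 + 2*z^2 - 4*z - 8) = (z - 6)/(z + 2)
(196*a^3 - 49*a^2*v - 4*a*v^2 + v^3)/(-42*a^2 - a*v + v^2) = (-28*a^2 + 3*a*v + v^2)/(6*a + v)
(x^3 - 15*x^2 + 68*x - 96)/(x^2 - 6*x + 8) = (x^2 - 11*x + 24)/(x - 2)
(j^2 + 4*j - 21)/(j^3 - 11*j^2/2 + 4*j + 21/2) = 2*(j + 7)/(2*j^2 - 5*j - 7)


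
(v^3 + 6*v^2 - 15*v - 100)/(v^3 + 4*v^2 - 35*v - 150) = (v - 4)/(v - 6)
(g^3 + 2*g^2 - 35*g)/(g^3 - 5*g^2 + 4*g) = (g^2 + 2*g - 35)/(g^2 - 5*g + 4)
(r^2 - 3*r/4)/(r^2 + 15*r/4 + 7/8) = 2*r*(4*r - 3)/(8*r^2 + 30*r + 7)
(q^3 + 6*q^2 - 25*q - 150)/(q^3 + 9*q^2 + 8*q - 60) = (q - 5)/(q - 2)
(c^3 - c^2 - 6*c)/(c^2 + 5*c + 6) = c*(c - 3)/(c + 3)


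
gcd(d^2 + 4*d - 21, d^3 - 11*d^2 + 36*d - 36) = d - 3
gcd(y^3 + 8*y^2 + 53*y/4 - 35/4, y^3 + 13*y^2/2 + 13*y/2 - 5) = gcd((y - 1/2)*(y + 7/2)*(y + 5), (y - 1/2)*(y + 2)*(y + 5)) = y^2 + 9*y/2 - 5/2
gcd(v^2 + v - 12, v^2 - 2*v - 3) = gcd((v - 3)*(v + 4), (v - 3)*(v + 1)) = v - 3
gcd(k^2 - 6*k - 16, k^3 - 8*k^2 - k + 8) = k - 8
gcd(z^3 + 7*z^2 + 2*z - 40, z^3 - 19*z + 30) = z^2 + 3*z - 10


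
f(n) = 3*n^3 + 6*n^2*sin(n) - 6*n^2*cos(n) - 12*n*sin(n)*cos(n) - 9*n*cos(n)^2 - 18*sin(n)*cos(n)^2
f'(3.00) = 43.38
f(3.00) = 118.16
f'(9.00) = 502.33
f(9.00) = 2797.25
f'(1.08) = 44.90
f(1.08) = -4.42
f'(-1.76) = -11.52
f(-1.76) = -26.03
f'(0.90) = 26.29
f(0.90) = -10.86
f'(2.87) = 47.71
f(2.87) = 112.24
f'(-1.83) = -17.95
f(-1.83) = -24.99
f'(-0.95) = 40.12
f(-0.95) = -7.67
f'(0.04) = -28.25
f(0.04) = -1.11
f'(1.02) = 38.98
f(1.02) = -6.94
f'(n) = 6*n^2*sin(n) + 6*n^2*cos(n) + 9*n^2 + 12*n*sin(n)^2 + 18*n*sin(n)*cos(n) + 12*n*sin(n) - 12*n*cos(n)^2 - 12*n*cos(n) + 36*sin(n)^2*cos(n) - 12*sin(n)*cos(n) - 18*cos(n)^3 - 9*cos(n)^2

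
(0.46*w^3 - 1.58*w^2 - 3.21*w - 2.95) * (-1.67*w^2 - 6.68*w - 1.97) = -0.7682*w^5 - 0.4342*w^4 + 15.0089*w^3 + 29.4819*w^2 + 26.0297*w + 5.8115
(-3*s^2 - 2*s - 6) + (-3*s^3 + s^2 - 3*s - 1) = -3*s^3 - 2*s^2 - 5*s - 7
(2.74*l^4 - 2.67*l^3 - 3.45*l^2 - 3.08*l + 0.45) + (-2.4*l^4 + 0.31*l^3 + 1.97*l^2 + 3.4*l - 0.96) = 0.34*l^4 - 2.36*l^3 - 1.48*l^2 + 0.32*l - 0.51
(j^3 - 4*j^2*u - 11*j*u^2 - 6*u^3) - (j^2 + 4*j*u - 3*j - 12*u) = j^3 - 4*j^2*u - j^2 - 11*j*u^2 - 4*j*u + 3*j - 6*u^3 + 12*u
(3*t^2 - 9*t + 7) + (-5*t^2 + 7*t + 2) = -2*t^2 - 2*t + 9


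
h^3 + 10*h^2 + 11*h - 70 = (h - 2)*(h + 5)*(h + 7)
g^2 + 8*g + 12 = (g + 2)*(g + 6)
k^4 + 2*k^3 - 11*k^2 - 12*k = k*(k - 3)*(k + 1)*(k + 4)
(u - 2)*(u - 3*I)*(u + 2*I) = u^3 - 2*u^2 - I*u^2 + 6*u + 2*I*u - 12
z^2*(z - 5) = z^3 - 5*z^2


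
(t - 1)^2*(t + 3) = t^3 + t^2 - 5*t + 3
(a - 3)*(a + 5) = a^2 + 2*a - 15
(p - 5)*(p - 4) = p^2 - 9*p + 20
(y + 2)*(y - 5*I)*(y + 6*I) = y^3 + 2*y^2 + I*y^2 + 30*y + 2*I*y + 60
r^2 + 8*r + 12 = (r + 2)*(r + 6)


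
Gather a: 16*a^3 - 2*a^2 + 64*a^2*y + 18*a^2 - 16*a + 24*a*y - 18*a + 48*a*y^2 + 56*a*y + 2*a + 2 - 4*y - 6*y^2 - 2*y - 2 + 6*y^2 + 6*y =16*a^3 + a^2*(64*y + 16) + a*(48*y^2 + 80*y - 32)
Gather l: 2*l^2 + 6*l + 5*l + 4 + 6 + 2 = 2*l^2 + 11*l + 12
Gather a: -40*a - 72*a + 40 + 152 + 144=336 - 112*a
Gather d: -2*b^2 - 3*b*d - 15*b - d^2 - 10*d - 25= -2*b^2 - 15*b - d^2 + d*(-3*b - 10) - 25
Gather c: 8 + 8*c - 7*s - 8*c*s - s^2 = c*(8 - 8*s) - s^2 - 7*s + 8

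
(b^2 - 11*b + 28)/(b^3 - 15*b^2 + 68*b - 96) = (b - 7)/(b^2 - 11*b + 24)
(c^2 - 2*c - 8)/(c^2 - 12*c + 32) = (c + 2)/(c - 8)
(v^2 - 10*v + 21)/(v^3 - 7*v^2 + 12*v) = (v - 7)/(v*(v - 4))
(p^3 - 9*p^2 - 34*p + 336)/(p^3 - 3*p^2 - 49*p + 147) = (p^2 - 2*p - 48)/(p^2 + 4*p - 21)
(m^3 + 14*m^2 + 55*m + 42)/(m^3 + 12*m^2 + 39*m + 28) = (m + 6)/(m + 4)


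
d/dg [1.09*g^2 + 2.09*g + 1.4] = 2.18*g + 2.09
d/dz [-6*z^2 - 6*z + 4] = -12*z - 6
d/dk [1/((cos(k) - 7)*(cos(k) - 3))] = 2*(cos(k) - 5)*sin(k)/((cos(k) - 7)^2*(cos(k) - 3)^2)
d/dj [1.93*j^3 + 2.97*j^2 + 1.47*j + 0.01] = 5.79*j^2 + 5.94*j + 1.47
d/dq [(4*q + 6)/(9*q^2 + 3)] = 4*(-3*q^2 - 9*q + 1)/(3*(9*q^4 + 6*q^2 + 1))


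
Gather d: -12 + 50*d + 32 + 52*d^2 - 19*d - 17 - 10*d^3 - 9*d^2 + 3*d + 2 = -10*d^3 + 43*d^2 + 34*d + 5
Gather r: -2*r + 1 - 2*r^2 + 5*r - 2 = -2*r^2 + 3*r - 1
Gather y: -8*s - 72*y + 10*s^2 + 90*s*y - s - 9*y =10*s^2 - 9*s + y*(90*s - 81)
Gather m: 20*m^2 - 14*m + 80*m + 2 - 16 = 20*m^2 + 66*m - 14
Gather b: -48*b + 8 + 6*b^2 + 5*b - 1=6*b^2 - 43*b + 7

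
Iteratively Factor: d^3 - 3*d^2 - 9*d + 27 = (d - 3)*(d^2 - 9) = (d - 3)*(d + 3)*(d - 3)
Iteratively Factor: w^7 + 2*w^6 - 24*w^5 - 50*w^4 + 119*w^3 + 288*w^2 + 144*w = (w - 4)*(w^6 + 6*w^5 - 50*w^3 - 81*w^2 - 36*w) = (w - 4)*(w - 3)*(w^5 + 9*w^4 + 27*w^3 + 31*w^2 + 12*w) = (w - 4)*(w - 3)*(w + 3)*(w^4 + 6*w^3 + 9*w^2 + 4*w) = w*(w - 4)*(w - 3)*(w + 3)*(w^3 + 6*w^2 + 9*w + 4) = w*(w - 4)*(w - 3)*(w + 1)*(w + 3)*(w^2 + 5*w + 4) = w*(w - 4)*(w - 3)*(w + 1)^2*(w + 3)*(w + 4)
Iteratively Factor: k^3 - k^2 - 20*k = (k + 4)*(k^2 - 5*k) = (k - 5)*(k + 4)*(k)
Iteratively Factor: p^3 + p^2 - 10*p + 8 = (p - 1)*(p^2 + 2*p - 8) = (p - 1)*(p + 4)*(p - 2)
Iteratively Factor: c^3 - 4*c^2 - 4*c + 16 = (c + 2)*(c^2 - 6*c + 8) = (c - 2)*(c + 2)*(c - 4)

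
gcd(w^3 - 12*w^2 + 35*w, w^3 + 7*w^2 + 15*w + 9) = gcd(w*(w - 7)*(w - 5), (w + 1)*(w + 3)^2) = 1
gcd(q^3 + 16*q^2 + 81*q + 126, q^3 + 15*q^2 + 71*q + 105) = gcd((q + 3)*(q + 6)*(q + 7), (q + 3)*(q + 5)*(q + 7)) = q^2 + 10*q + 21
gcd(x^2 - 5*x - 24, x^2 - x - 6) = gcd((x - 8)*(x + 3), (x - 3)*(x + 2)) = 1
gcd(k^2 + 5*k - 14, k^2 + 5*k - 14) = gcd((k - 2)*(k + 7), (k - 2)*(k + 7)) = k^2 + 5*k - 14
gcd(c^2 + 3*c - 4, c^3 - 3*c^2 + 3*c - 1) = c - 1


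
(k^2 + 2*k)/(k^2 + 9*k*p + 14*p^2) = k*(k + 2)/(k^2 + 9*k*p + 14*p^2)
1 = 1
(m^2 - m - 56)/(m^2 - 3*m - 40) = (m + 7)/(m + 5)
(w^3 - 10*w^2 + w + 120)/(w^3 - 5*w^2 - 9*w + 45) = (w - 8)/(w - 3)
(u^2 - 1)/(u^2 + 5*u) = (u^2 - 1)/(u*(u + 5))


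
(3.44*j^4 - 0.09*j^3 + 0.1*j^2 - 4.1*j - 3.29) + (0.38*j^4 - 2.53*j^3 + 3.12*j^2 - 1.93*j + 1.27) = 3.82*j^4 - 2.62*j^3 + 3.22*j^2 - 6.03*j - 2.02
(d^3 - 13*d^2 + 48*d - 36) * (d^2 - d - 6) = d^5 - 14*d^4 + 55*d^3 - 6*d^2 - 252*d + 216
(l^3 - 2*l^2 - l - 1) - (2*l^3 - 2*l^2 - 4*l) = -l^3 + 3*l - 1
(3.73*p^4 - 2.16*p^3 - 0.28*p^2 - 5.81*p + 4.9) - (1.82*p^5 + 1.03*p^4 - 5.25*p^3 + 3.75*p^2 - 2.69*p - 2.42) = -1.82*p^5 + 2.7*p^4 + 3.09*p^3 - 4.03*p^2 - 3.12*p + 7.32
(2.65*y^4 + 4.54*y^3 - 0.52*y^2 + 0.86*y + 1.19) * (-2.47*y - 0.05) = -6.5455*y^5 - 11.3463*y^4 + 1.0574*y^3 - 2.0982*y^2 - 2.9823*y - 0.0595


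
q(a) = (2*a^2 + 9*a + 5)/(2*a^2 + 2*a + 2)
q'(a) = (-4*a - 2)*(2*a^2 + 9*a + 5)/(2*a^2 + 2*a + 2)^2 + (4*a + 9)/(2*a^2 + 2*a + 2)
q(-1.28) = -1.19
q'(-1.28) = 0.06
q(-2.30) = -0.64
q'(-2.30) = -0.60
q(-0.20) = 1.95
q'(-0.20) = 3.49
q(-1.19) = -1.17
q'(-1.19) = 0.41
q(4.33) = 1.69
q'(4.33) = -0.13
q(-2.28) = -0.65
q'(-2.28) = -0.61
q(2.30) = 2.11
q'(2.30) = -0.32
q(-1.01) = -1.01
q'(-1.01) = 1.43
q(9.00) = 1.36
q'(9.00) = -0.04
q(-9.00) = 0.59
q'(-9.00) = -0.05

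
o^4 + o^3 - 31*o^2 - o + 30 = (o - 5)*(o - 1)*(o + 1)*(o + 6)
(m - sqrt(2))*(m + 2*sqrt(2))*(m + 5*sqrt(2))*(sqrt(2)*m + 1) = sqrt(2)*m^4 + 13*m^3 + 12*sqrt(2)*m^2 - 34*m - 20*sqrt(2)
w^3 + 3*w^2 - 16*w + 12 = (w - 2)*(w - 1)*(w + 6)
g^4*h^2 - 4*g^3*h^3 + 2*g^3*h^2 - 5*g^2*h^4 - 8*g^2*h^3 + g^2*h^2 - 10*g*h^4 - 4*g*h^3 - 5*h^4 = (g - 5*h)*(g + h)*(g*h + h)^2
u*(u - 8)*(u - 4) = u^3 - 12*u^2 + 32*u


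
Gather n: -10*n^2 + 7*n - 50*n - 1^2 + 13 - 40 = -10*n^2 - 43*n - 28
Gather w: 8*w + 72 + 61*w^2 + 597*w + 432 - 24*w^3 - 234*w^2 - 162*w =-24*w^3 - 173*w^2 + 443*w + 504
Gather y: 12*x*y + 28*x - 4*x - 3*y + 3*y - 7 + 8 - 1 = 12*x*y + 24*x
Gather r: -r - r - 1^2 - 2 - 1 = -2*r - 4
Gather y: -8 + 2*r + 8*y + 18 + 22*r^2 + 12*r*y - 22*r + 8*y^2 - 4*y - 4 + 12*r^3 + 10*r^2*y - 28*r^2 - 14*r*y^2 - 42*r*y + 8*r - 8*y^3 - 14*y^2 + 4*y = 12*r^3 - 6*r^2 - 12*r - 8*y^3 + y^2*(-14*r - 6) + y*(10*r^2 - 30*r + 8) + 6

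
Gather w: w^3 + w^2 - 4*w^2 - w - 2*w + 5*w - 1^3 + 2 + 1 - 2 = w^3 - 3*w^2 + 2*w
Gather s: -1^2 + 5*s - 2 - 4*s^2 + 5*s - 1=-4*s^2 + 10*s - 4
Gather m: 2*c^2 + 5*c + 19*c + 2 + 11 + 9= 2*c^2 + 24*c + 22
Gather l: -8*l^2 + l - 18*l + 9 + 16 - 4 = -8*l^2 - 17*l + 21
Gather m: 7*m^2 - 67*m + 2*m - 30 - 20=7*m^2 - 65*m - 50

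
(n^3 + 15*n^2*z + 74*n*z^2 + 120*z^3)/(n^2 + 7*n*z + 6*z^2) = (n^2 + 9*n*z + 20*z^2)/(n + z)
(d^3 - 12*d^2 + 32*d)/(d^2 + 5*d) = (d^2 - 12*d + 32)/(d + 5)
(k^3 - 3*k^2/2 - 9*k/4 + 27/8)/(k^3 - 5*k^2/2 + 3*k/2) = (k^2 - 9/4)/(k*(k - 1))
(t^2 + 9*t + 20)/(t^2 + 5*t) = (t + 4)/t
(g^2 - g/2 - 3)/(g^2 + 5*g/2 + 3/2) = (g - 2)/(g + 1)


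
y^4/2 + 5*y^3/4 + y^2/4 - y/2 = y*(y/2 + 1)*(y - 1/2)*(y + 1)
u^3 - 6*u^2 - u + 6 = (u - 6)*(u - 1)*(u + 1)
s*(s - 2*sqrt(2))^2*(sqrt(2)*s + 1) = sqrt(2)*s^4 - 7*s^3 + 4*sqrt(2)*s^2 + 8*s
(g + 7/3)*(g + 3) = g^2 + 16*g/3 + 7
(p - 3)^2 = p^2 - 6*p + 9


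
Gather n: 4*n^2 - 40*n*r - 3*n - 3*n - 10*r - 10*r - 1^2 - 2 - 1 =4*n^2 + n*(-40*r - 6) - 20*r - 4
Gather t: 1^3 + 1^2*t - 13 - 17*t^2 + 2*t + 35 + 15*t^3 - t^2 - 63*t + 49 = 15*t^3 - 18*t^2 - 60*t + 72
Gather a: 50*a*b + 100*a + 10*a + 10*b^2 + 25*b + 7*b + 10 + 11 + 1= a*(50*b + 110) + 10*b^2 + 32*b + 22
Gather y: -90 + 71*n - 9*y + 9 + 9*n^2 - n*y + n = 9*n^2 + 72*n + y*(-n - 9) - 81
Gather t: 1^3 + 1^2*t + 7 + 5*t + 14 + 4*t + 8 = 10*t + 30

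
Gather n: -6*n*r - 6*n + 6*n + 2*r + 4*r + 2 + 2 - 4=-6*n*r + 6*r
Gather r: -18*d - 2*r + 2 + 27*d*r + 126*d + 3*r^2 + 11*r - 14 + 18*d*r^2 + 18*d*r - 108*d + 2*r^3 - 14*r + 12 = 2*r^3 + r^2*(18*d + 3) + r*(45*d - 5)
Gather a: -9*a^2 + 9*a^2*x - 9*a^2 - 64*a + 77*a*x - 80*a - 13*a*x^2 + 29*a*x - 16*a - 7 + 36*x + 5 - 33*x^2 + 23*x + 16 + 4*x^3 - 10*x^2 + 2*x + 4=a^2*(9*x - 18) + a*(-13*x^2 + 106*x - 160) + 4*x^3 - 43*x^2 + 61*x + 18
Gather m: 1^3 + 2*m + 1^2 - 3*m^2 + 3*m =-3*m^2 + 5*m + 2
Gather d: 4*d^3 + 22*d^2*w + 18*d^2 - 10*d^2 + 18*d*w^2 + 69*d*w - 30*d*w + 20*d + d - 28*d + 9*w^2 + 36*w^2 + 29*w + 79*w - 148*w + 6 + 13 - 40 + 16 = 4*d^3 + d^2*(22*w + 8) + d*(18*w^2 + 39*w - 7) + 45*w^2 - 40*w - 5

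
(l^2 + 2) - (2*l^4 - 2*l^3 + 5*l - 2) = -2*l^4 + 2*l^3 + l^2 - 5*l + 4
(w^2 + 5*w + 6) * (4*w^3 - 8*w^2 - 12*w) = 4*w^5 + 12*w^4 - 28*w^3 - 108*w^2 - 72*w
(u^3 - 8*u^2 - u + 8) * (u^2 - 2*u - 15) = u^5 - 10*u^4 + 130*u^2 - u - 120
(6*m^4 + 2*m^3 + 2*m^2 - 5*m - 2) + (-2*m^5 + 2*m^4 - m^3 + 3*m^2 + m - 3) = -2*m^5 + 8*m^4 + m^3 + 5*m^2 - 4*m - 5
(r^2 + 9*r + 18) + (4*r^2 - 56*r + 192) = 5*r^2 - 47*r + 210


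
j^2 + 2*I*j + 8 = (j - 2*I)*(j + 4*I)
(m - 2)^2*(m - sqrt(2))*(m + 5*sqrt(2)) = m^4 - 4*m^3 + 4*sqrt(2)*m^3 - 16*sqrt(2)*m^2 - 6*m^2 + 16*sqrt(2)*m + 40*m - 40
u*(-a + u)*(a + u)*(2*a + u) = -2*a^3*u - a^2*u^2 + 2*a*u^3 + u^4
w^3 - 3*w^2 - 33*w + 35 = (w - 7)*(w - 1)*(w + 5)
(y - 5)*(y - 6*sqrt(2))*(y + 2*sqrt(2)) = y^3 - 4*sqrt(2)*y^2 - 5*y^2 - 24*y + 20*sqrt(2)*y + 120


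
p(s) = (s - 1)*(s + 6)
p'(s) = 2*s + 5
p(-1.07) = -10.21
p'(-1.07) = 2.86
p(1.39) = 2.88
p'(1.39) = 7.78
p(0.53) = -3.07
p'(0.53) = 6.06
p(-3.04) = -11.96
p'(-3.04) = -1.08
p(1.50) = 3.75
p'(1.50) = 8.00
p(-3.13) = -11.85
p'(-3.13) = -1.26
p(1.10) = 0.71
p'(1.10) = 7.20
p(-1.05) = -10.15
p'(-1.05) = 2.90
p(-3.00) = -12.00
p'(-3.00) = -1.00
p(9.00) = 120.00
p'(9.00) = 23.00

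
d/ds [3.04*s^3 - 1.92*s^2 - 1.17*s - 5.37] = 9.12*s^2 - 3.84*s - 1.17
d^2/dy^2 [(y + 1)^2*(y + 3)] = 6*y + 10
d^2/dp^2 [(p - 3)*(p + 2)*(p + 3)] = 6*p + 4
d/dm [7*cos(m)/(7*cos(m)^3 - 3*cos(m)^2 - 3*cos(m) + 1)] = 112*(14*cos(m)^3 - 3*cos(m)^2 - 1)*sin(m)/(-9*cos(m) + 6*cos(2*m) - 7*cos(3*m) + 2)^2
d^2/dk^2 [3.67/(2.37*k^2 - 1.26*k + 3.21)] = (-41.228046*k^2 + 21.918708*k + 3.67*(4.74*k - 1.26)*(9.48*k - 2.52) - 55.840518)/(2.37*k^2 - 1.26*k + 3.21)^3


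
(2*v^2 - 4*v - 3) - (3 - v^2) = 3*v^2 - 4*v - 6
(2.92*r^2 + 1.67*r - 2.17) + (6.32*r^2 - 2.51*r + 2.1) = 9.24*r^2 - 0.84*r - 0.0699999999999998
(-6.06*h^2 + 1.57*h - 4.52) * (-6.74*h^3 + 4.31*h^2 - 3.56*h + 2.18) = 40.8444*h^5 - 36.7004*h^4 + 58.8051*h^3 - 38.2812*h^2 + 19.5138*h - 9.8536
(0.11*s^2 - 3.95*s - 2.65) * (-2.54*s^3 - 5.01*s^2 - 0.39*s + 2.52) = -0.2794*s^5 + 9.4819*s^4 + 26.4776*s^3 + 15.0942*s^2 - 8.9205*s - 6.678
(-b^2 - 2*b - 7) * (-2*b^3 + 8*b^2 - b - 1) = 2*b^5 - 4*b^4 - b^3 - 53*b^2 + 9*b + 7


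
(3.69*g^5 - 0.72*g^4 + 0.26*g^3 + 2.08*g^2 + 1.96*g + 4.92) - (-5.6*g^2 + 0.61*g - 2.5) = 3.69*g^5 - 0.72*g^4 + 0.26*g^3 + 7.68*g^2 + 1.35*g + 7.42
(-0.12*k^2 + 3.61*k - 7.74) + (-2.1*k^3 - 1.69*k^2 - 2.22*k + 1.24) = -2.1*k^3 - 1.81*k^2 + 1.39*k - 6.5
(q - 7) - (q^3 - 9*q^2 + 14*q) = -q^3 + 9*q^2 - 13*q - 7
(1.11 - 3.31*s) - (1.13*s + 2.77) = -4.44*s - 1.66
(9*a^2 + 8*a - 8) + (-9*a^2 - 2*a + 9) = 6*a + 1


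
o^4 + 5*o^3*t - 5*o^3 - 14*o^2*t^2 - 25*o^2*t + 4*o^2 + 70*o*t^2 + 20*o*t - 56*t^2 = (o - 4)*(o - 1)*(o - 2*t)*(o + 7*t)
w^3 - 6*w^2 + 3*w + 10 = (w - 5)*(w - 2)*(w + 1)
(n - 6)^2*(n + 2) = n^3 - 10*n^2 + 12*n + 72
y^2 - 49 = (y - 7)*(y + 7)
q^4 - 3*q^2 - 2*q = q*(q - 2)*(q + 1)^2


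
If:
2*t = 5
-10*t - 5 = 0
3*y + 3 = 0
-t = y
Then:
No Solution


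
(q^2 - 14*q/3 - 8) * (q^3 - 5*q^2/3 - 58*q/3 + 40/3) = q^5 - 19*q^4/3 - 176*q^3/9 + 1052*q^2/9 + 832*q/9 - 320/3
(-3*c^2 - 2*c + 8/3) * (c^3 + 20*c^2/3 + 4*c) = -3*c^5 - 22*c^4 - 68*c^3/3 + 88*c^2/9 + 32*c/3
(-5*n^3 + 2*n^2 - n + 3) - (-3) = -5*n^3 + 2*n^2 - n + 6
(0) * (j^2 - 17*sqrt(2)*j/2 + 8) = 0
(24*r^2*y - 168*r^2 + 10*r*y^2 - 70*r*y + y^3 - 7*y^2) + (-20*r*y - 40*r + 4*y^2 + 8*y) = 24*r^2*y - 168*r^2 + 10*r*y^2 - 90*r*y - 40*r + y^3 - 3*y^2 + 8*y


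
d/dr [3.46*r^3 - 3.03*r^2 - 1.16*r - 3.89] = 10.38*r^2 - 6.06*r - 1.16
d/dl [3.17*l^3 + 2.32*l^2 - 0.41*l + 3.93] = 9.51*l^2 + 4.64*l - 0.41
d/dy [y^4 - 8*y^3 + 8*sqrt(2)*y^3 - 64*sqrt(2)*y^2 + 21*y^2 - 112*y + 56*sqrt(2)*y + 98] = 4*y^3 - 24*y^2 + 24*sqrt(2)*y^2 - 128*sqrt(2)*y + 42*y - 112 + 56*sqrt(2)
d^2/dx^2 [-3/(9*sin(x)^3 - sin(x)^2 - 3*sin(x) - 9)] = 3*(-729*sin(x)^5 + 99*sin(x)^4 + 1022*sin(x)^3 - 882*sin(x)^2 - 129*sin(x) + 531)*sin(x)/(-9*sin(x)^3 + sin(x)^2 + 3*sin(x) + 9)^3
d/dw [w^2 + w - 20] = 2*w + 1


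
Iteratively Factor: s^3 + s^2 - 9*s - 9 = (s + 1)*(s^2 - 9) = (s + 1)*(s + 3)*(s - 3)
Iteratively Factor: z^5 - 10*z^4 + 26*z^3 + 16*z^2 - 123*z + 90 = (z - 5)*(z^4 - 5*z^3 + z^2 + 21*z - 18) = (z - 5)*(z + 2)*(z^3 - 7*z^2 + 15*z - 9) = (z - 5)*(z - 3)*(z + 2)*(z^2 - 4*z + 3) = (z - 5)*(z - 3)*(z - 1)*(z + 2)*(z - 3)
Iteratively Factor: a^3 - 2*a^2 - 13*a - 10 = (a - 5)*(a^2 + 3*a + 2) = (a - 5)*(a + 1)*(a + 2)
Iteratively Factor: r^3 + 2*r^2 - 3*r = (r - 1)*(r^2 + 3*r) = r*(r - 1)*(r + 3)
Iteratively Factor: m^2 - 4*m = (m - 4)*(m)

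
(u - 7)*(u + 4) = u^2 - 3*u - 28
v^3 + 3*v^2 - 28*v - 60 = (v - 5)*(v + 2)*(v + 6)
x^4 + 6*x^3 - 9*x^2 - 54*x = x*(x - 3)*(x + 3)*(x + 6)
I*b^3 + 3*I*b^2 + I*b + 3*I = (b + 3)*(b + I)*(I*b + 1)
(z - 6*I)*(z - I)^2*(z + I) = z^4 - 7*I*z^3 - 5*z^2 - 7*I*z - 6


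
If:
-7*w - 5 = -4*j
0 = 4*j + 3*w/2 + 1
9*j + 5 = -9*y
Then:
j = 1/68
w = -12/17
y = -349/612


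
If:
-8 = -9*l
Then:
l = 8/9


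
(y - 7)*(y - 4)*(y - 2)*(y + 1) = y^4 - 12*y^3 + 37*y^2 - 6*y - 56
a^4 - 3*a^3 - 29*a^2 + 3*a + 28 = (a - 7)*(a - 1)*(a + 1)*(a + 4)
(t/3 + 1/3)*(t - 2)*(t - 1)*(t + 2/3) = t^4/3 - 4*t^3/9 - 7*t^2/9 + 4*t/9 + 4/9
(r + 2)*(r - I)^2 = r^3 + 2*r^2 - 2*I*r^2 - r - 4*I*r - 2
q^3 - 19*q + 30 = (q - 3)*(q - 2)*(q + 5)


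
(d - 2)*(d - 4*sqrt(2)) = d^2 - 4*sqrt(2)*d - 2*d + 8*sqrt(2)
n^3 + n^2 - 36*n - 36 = (n - 6)*(n + 1)*(n + 6)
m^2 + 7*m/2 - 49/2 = (m - 7/2)*(m + 7)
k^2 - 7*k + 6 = (k - 6)*(k - 1)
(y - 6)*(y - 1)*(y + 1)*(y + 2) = y^4 - 4*y^3 - 13*y^2 + 4*y + 12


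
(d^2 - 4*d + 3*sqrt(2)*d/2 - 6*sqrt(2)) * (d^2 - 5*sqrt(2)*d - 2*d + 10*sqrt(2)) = d^4 - 6*d^3 - 7*sqrt(2)*d^3/2 - 7*d^2 + 21*sqrt(2)*d^2 - 28*sqrt(2)*d + 90*d - 120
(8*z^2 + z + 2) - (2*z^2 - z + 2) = 6*z^2 + 2*z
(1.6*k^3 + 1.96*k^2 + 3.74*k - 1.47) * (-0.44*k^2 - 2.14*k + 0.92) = -0.704*k^5 - 4.2864*k^4 - 4.368*k^3 - 5.5536*k^2 + 6.5866*k - 1.3524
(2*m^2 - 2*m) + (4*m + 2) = 2*m^2 + 2*m + 2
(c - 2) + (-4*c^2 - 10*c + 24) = -4*c^2 - 9*c + 22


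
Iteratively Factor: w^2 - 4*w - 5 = (w - 5)*(w + 1)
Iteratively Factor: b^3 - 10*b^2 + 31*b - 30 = (b - 3)*(b^2 - 7*b + 10) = (b - 3)*(b - 2)*(b - 5)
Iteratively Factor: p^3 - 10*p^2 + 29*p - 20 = (p - 4)*(p^2 - 6*p + 5) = (p - 4)*(p - 1)*(p - 5)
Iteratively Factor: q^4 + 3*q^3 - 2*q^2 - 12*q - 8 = (q + 1)*(q^3 + 2*q^2 - 4*q - 8) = (q - 2)*(q + 1)*(q^2 + 4*q + 4) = (q - 2)*(q + 1)*(q + 2)*(q + 2)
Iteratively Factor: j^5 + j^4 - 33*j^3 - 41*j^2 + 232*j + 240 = (j - 5)*(j^4 + 6*j^3 - 3*j^2 - 56*j - 48) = (j - 5)*(j + 1)*(j^3 + 5*j^2 - 8*j - 48) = (j - 5)*(j + 1)*(j + 4)*(j^2 + j - 12) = (j - 5)*(j + 1)*(j + 4)^2*(j - 3)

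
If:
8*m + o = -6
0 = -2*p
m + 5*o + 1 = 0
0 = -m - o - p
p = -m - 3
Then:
No Solution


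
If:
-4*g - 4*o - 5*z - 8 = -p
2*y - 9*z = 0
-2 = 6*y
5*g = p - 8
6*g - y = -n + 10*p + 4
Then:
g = p/5 - 8/5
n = 44*p/5 + 199/15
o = p/20 - 83/270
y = -1/3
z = -2/27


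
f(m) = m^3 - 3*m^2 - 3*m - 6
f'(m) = 3*m^2 - 6*m - 3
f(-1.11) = -7.73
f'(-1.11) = 7.36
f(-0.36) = -5.36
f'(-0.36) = -0.45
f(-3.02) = -51.84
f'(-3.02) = 42.48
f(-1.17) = -8.20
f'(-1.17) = 8.13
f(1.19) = -12.13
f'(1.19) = -5.89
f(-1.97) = -19.38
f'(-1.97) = 20.46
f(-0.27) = -5.43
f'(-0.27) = -1.16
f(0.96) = -10.76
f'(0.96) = -6.00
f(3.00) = -15.00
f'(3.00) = 6.00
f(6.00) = 84.00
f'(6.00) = 69.00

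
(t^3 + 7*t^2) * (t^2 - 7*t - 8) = t^5 - 57*t^3 - 56*t^2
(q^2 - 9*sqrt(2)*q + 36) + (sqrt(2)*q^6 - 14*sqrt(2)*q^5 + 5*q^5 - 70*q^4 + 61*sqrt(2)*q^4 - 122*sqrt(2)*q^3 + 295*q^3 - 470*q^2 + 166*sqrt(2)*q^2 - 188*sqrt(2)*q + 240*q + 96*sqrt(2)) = sqrt(2)*q^6 - 14*sqrt(2)*q^5 + 5*q^5 - 70*q^4 + 61*sqrt(2)*q^4 - 122*sqrt(2)*q^3 + 295*q^3 - 469*q^2 + 166*sqrt(2)*q^2 - 197*sqrt(2)*q + 240*q + 36 + 96*sqrt(2)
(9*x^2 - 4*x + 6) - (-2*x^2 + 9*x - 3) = 11*x^2 - 13*x + 9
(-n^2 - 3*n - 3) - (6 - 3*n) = -n^2 - 9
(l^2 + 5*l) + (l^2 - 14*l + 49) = 2*l^2 - 9*l + 49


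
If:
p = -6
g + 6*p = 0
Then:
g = 36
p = -6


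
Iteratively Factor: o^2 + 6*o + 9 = (o + 3)*(o + 3)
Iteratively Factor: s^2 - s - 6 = (s + 2)*(s - 3)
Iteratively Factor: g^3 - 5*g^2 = (g)*(g^2 - 5*g) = g*(g - 5)*(g)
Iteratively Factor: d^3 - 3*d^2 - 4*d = (d)*(d^2 - 3*d - 4) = d*(d - 4)*(d + 1)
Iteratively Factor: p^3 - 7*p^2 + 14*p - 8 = (p - 2)*(p^2 - 5*p + 4) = (p - 4)*(p - 2)*(p - 1)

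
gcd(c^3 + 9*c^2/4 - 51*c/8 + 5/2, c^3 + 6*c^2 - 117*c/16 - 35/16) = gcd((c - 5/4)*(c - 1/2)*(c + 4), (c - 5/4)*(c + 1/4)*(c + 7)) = c - 5/4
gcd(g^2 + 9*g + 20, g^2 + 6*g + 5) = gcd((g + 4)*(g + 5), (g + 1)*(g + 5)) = g + 5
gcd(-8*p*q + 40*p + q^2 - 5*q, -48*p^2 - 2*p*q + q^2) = 8*p - q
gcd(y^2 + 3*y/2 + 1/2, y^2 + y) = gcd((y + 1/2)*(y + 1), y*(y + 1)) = y + 1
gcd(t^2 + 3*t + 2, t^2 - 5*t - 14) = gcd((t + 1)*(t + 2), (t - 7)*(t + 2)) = t + 2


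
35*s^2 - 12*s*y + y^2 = (-7*s + y)*(-5*s + y)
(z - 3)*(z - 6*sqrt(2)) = z^2 - 6*sqrt(2)*z - 3*z + 18*sqrt(2)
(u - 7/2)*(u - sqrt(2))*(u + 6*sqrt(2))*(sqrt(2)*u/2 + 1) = sqrt(2)*u^4/2 - 7*sqrt(2)*u^3/4 + 6*u^3 - 21*u^2 - sqrt(2)*u^2 - 12*u + 7*sqrt(2)*u/2 + 42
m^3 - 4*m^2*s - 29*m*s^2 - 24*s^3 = (m - 8*s)*(m + s)*(m + 3*s)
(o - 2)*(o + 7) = o^2 + 5*o - 14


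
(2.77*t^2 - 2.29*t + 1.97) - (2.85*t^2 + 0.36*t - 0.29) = -0.0800000000000001*t^2 - 2.65*t + 2.26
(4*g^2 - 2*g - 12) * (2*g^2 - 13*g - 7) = 8*g^4 - 56*g^3 - 26*g^2 + 170*g + 84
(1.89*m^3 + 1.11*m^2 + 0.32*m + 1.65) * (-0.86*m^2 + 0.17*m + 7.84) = -1.6254*m^5 - 0.6333*m^4 + 14.7311*m^3 + 7.3378*m^2 + 2.7893*m + 12.936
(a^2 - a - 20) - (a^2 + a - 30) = 10 - 2*a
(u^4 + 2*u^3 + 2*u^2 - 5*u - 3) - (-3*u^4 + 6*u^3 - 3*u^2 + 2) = 4*u^4 - 4*u^3 + 5*u^2 - 5*u - 5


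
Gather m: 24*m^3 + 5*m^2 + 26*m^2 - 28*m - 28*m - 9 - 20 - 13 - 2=24*m^3 + 31*m^2 - 56*m - 44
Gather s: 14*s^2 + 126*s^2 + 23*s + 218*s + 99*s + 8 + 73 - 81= 140*s^2 + 340*s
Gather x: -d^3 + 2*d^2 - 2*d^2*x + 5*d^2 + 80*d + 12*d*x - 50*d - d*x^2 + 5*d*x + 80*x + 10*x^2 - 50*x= -d^3 + 7*d^2 + 30*d + x^2*(10 - d) + x*(-2*d^2 + 17*d + 30)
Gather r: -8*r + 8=8 - 8*r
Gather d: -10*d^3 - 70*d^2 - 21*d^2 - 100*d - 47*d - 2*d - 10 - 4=-10*d^3 - 91*d^2 - 149*d - 14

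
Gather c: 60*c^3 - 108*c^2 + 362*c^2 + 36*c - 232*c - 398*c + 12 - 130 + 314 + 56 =60*c^3 + 254*c^2 - 594*c + 252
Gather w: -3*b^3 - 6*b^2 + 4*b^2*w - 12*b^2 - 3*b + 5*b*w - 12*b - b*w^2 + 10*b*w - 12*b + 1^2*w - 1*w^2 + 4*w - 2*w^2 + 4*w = -3*b^3 - 18*b^2 - 27*b + w^2*(-b - 3) + w*(4*b^2 + 15*b + 9)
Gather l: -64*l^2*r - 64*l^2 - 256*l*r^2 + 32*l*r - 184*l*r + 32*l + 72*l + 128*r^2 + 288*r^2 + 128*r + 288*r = l^2*(-64*r - 64) + l*(-256*r^2 - 152*r + 104) + 416*r^2 + 416*r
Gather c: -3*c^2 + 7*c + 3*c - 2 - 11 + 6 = -3*c^2 + 10*c - 7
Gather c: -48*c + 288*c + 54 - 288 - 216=240*c - 450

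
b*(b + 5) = b^2 + 5*b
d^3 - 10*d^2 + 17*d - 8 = (d - 8)*(d - 1)^2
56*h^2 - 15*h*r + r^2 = (-8*h + r)*(-7*h + r)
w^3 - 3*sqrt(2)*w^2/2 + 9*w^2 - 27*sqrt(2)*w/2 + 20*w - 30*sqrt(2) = (w + 4)*(w + 5)*(w - 3*sqrt(2)/2)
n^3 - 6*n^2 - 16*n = n*(n - 8)*(n + 2)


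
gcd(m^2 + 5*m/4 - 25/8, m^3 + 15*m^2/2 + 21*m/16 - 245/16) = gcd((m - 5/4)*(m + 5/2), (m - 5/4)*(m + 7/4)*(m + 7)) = m - 5/4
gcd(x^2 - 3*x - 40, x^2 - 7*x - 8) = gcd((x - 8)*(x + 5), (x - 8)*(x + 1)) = x - 8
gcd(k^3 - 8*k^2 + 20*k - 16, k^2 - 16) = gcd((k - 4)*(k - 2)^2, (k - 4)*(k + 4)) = k - 4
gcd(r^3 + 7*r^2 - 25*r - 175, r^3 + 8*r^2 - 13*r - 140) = r^2 + 12*r + 35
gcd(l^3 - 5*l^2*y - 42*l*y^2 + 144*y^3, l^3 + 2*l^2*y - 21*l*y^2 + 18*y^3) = -l^2 - 3*l*y + 18*y^2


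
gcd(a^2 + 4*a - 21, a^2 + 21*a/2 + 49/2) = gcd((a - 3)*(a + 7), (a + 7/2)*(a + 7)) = a + 7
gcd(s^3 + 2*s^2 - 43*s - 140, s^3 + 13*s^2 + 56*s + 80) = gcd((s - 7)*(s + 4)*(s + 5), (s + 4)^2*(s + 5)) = s^2 + 9*s + 20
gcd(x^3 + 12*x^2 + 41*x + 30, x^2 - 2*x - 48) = x + 6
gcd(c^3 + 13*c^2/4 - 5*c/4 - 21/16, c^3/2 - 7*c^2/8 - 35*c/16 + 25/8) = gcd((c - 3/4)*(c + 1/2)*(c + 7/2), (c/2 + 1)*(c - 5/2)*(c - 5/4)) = 1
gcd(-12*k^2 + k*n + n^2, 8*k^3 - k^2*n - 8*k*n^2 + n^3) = 1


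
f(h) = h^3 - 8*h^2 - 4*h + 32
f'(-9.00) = 383.00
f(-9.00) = -1309.00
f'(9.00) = 95.00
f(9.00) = 77.00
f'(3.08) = -24.82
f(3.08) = -26.99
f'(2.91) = -25.16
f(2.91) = -22.74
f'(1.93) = -23.71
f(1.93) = 1.67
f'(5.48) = -1.59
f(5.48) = -65.60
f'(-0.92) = 13.26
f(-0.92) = 28.13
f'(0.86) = -15.54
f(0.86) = 23.28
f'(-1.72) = 32.40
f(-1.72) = 10.12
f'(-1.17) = 18.83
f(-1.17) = 24.13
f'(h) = 3*h^2 - 16*h - 4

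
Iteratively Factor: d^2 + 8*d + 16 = (d + 4)*(d + 4)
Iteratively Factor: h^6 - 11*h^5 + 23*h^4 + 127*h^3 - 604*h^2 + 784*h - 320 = (h - 5)*(h^5 - 6*h^4 - 7*h^3 + 92*h^2 - 144*h + 64) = (h - 5)*(h - 4)*(h^4 - 2*h^3 - 15*h^2 + 32*h - 16) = (h - 5)*(h - 4)^2*(h^3 + 2*h^2 - 7*h + 4) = (h - 5)*(h - 4)^2*(h - 1)*(h^2 + 3*h - 4) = (h - 5)*(h - 4)^2*(h - 1)*(h + 4)*(h - 1)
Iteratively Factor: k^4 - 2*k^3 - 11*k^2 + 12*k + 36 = (k - 3)*(k^3 + k^2 - 8*k - 12) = (k - 3)^2*(k^2 + 4*k + 4) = (k - 3)^2*(k + 2)*(k + 2)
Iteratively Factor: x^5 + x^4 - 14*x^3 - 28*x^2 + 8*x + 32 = (x + 2)*(x^4 - x^3 - 12*x^2 - 4*x + 16) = (x - 1)*(x + 2)*(x^3 - 12*x - 16) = (x - 1)*(x + 2)^2*(x^2 - 2*x - 8) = (x - 4)*(x - 1)*(x + 2)^2*(x + 2)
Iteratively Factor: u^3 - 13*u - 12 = (u + 1)*(u^2 - u - 12) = (u - 4)*(u + 1)*(u + 3)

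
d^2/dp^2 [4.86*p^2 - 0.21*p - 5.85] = 9.72000000000000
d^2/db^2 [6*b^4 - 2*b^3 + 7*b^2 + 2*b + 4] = 72*b^2 - 12*b + 14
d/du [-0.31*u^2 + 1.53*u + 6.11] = 1.53 - 0.62*u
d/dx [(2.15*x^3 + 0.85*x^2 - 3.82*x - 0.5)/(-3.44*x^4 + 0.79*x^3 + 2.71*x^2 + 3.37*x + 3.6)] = (7.396*x^6 + 5.848*x^5 - 34.2674*x^4 + 13.6466*x^3 + 37.6217*x^2 + 8.83*x - 12.067)/(11.8336*x^8 - 5.4352*x^7 - 18.0207*x^6 - 18.9038*x^5 - 12.0993*x^4 + 23.9534*x^3 + 30.8689*x^2 + 24.264*x + 12.96)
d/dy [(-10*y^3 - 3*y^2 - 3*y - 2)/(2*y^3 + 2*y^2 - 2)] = (-7*y^4 + 6*y^3 + 39*y^2 + 10*y + 3)/(2*(y^6 + 2*y^5 + y^4 - 2*y^3 - 2*y^2 + 1))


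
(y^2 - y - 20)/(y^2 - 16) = (y - 5)/(y - 4)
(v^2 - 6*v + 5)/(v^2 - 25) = (v - 1)/(v + 5)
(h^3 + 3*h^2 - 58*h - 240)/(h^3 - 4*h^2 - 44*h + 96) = (h + 5)/(h - 2)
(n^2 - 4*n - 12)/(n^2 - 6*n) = (n + 2)/n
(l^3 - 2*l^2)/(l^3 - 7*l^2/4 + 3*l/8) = 8*l*(l - 2)/(8*l^2 - 14*l + 3)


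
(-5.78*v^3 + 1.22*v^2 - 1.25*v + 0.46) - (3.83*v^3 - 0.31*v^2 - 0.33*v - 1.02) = -9.61*v^3 + 1.53*v^2 - 0.92*v + 1.48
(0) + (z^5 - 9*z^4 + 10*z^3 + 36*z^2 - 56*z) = z^5 - 9*z^4 + 10*z^3 + 36*z^2 - 56*z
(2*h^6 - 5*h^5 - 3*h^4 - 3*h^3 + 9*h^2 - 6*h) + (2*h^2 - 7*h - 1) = 2*h^6 - 5*h^5 - 3*h^4 - 3*h^3 + 11*h^2 - 13*h - 1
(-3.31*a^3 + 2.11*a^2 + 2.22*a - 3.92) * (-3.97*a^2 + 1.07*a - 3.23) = 13.1407*a^5 - 11.9184*a^4 + 4.1356*a^3 + 11.1225*a^2 - 11.365*a + 12.6616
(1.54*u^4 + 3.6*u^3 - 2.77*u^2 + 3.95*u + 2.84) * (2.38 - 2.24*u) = -3.4496*u^5 - 4.3988*u^4 + 14.7728*u^3 - 15.4406*u^2 + 3.0394*u + 6.7592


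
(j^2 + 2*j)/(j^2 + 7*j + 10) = j/(j + 5)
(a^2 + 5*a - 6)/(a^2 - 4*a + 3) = (a + 6)/(a - 3)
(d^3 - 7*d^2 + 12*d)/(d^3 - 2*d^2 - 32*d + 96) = d*(d - 3)/(d^2 + 2*d - 24)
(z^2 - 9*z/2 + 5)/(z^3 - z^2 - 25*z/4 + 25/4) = 2*(z - 2)/(2*z^2 + 3*z - 5)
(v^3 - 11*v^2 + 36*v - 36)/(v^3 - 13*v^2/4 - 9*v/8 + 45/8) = 8*(v^2 - 8*v + 12)/(8*v^2 - 2*v - 15)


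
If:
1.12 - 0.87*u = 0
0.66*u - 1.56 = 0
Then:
No Solution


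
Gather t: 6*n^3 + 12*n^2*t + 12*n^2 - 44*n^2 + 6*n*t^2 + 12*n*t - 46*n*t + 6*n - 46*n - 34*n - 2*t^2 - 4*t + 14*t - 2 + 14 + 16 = 6*n^3 - 32*n^2 - 74*n + t^2*(6*n - 2) + t*(12*n^2 - 34*n + 10) + 28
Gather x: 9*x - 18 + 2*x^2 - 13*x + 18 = 2*x^2 - 4*x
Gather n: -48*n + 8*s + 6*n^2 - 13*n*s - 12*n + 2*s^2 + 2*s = 6*n^2 + n*(-13*s - 60) + 2*s^2 + 10*s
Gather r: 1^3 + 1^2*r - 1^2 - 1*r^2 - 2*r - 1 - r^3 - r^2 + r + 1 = -r^3 - 2*r^2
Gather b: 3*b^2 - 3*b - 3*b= 3*b^2 - 6*b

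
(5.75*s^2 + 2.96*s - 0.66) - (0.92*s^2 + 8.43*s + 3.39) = 4.83*s^2 - 5.47*s - 4.05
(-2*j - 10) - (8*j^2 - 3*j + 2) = -8*j^2 + j - 12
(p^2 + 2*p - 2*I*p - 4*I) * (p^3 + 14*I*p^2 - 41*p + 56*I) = p^5 + 2*p^4 + 12*I*p^4 - 13*p^3 + 24*I*p^3 - 26*p^2 + 138*I*p^2 + 112*p + 276*I*p + 224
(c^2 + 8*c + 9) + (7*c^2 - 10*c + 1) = 8*c^2 - 2*c + 10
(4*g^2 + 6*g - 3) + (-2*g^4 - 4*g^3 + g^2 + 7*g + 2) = -2*g^4 - 4*g^3 + 5*g^2 + 13*g - 1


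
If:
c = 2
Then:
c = 2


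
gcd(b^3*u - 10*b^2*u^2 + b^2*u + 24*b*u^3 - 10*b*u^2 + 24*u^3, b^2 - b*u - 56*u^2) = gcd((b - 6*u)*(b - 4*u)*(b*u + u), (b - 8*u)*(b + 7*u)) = 1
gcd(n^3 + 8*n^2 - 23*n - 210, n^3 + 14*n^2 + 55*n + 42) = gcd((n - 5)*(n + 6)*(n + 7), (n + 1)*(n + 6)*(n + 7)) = n^2 + 13*n + 42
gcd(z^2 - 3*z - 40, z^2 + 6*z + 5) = z + 5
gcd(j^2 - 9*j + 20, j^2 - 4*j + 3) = 1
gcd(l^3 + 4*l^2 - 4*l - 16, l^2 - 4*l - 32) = l + 4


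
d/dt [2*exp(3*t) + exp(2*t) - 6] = (6*exp(t) + 2)*exp(2*t)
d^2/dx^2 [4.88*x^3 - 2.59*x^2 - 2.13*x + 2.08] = 29.28*x - 5.18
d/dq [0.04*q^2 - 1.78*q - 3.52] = 0.08*q - 1.78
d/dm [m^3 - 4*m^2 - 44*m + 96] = 3*m^2 - 8*m - 44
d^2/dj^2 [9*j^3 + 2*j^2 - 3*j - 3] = 54*j + 4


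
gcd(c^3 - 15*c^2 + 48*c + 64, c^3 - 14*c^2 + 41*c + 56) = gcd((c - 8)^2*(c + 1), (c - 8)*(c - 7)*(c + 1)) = c^2 - 7*c - 8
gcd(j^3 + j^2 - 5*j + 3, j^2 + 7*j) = 1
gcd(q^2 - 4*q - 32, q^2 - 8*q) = q - 8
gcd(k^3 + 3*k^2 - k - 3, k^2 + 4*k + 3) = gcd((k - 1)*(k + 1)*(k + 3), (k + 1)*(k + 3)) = k^2 + 4*k + 3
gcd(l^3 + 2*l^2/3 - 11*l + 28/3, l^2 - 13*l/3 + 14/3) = l - 7/3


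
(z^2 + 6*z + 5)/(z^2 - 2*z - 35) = (z + 1)/(z - 7)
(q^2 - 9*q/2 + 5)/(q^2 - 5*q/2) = (q - 2)/q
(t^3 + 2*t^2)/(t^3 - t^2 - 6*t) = t/(t - 3)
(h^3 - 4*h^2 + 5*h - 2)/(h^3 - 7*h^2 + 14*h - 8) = (h - 1)/(h - 4)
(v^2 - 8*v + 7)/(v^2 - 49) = (v - 1)/(v + 7)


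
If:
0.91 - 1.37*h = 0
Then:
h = 0.66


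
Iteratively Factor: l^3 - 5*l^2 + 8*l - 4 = (l - 2)*(l^2 - 3*l + 2) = (l - 2)*(l - 1)*(l - 2)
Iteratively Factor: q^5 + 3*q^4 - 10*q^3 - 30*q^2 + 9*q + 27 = (q + 3)*(q^4 - 10*q^2 + 9) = (q + 3)^2*(q^3 - 3*q^2 - q + 3) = (q - 1)*(q + 3)^2*(q^2 - 2*q - 3) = (q - 1)*(q + 1)*(q + 3)^2*(q - 3)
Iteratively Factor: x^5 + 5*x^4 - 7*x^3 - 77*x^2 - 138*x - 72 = (x + 3)*(x^4 + 2*x^3 - 13*x^2 - 38*x - 24) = (x + 2)*(x + 3)*(x^3 - 13*x - 12) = (x - 4)*(x + 2)*(x + 3)*(x^2 + 4*x + 3) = (x - 4)*(x + 2)*(x + 3)^2*(x + 1)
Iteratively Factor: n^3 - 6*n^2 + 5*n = (n - 1)*(n^2 - 5*n) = (n - 5)*(n - 1)*(n)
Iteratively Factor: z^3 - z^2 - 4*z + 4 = (z + 2)*(z^2 - 3*z + 2) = (z - 1)*(z + 2)*(z - 2)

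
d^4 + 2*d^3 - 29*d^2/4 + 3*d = d*(d - 3/2)*(d - 1/2)*(d + 4)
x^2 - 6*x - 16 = (x - 8)*(x + 2)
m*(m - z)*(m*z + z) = m^3*z - m^2*z^2 + m^2*z - m*z^2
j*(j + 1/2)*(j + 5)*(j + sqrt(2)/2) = j^4 + sqrt(2)*j^3/2 + 11*j^3/2 + 5*j^2/2 + 11*sqrt(2)*j^2/4 + 5*sqrt(2)*j/4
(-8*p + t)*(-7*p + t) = 56*p^2 - 15*p*t + t^2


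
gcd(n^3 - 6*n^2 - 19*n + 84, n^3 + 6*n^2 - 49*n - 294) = n - 7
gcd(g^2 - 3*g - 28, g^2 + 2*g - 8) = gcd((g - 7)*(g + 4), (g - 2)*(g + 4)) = g + 4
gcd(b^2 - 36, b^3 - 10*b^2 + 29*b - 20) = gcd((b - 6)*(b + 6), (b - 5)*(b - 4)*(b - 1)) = 1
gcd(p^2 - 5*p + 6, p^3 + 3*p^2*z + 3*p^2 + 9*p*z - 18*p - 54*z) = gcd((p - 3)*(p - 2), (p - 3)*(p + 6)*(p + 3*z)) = p - 3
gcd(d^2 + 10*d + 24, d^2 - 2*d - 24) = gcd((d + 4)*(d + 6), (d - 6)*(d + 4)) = d + 4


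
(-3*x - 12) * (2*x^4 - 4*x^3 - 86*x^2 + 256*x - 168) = -6*x^5 - 12*x^4 + 306*x^3 + 264*x^2 - 2568*x + 2016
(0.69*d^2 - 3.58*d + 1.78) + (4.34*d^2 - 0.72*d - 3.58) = 5.03*d^2 - 4.3*d - 1.8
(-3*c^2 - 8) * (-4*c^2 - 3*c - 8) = 12*c^4 + 9*c^3 + 56*c^2 + 24*c + 64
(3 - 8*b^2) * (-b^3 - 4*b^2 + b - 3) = 8*b^5 + 32*b^4 - 11*b^3 + 12*b^2 + 3*b - 9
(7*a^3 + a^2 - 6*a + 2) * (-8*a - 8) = -56*a^4 - 64*a^3 + 40*a^2 + 32*a - 16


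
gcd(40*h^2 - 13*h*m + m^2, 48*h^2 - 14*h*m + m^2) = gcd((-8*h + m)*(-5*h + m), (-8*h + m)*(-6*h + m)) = 8*h - m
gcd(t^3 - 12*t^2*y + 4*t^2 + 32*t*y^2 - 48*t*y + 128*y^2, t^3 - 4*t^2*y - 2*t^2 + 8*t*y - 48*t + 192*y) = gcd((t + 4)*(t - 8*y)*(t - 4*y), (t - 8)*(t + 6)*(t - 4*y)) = -t + 4*y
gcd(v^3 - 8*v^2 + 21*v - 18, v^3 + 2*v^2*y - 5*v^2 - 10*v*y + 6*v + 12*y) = v^2 - 5*v + 6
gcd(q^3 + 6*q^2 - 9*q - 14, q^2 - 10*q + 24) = 1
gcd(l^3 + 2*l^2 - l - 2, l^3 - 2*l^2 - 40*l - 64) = l + 2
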